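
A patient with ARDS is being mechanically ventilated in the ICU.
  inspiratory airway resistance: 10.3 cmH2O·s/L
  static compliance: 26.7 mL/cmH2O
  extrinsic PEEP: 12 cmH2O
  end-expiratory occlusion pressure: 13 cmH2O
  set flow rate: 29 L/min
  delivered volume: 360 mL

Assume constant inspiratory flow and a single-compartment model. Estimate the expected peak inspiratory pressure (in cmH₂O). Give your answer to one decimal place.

31.5

Flow: 29 L/min ÷ 60 = 0.4833 L/s.
Total PEEP = 13 cmH2O (set 12 + intrinsic 1); this is the baseline alveolar pressure.
Equation of motion (constant flow): PIP = Vt/C + R·V̇ + PEEP.
PIP = 360/26.7 + 10.3×0.4833 + 13 = 13.483 + 4.978 + 13 = 31.461 cmH2O.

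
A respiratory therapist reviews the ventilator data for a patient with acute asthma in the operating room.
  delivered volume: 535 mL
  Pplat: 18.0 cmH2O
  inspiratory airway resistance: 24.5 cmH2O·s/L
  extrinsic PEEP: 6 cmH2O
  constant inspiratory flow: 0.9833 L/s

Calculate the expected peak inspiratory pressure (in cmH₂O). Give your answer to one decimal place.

42.1

PIP = Pplat + Raw × flow = 18.0 + 24.5 × 0.9833 = 18.0 + 24.091 = 42.091 cmH2O.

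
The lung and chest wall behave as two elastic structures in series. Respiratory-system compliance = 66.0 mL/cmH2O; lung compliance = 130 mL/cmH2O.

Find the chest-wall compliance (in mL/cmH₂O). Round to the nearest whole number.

134

1/Ccw = 1/Crs − 1/CL.
1/Ccw = 1/66.0 − 1/130 = 0.007459.
Ccw = 134.07 mL/cmH2O.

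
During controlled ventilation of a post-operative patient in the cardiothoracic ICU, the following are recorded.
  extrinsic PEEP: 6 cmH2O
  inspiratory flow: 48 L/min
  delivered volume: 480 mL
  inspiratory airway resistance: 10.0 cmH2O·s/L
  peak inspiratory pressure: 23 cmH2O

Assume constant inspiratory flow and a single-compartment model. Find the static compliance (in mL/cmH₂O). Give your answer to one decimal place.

53.3

Flow: 48 L/min ÷ 60 = 0.8 L/s.
Equation of motion (constant flow): PIP = Vt/C + R·V̇ + PEEP.
Vt/C = PIP − R·V̇ − PEEP = 23 − 10.0×0.8 − 6 = 23 − 8.0 − 6 = 9.0 cmH2O.
C = Vt / 9.0 = 480 / 9.0 = 53.333 mL/cmH2O.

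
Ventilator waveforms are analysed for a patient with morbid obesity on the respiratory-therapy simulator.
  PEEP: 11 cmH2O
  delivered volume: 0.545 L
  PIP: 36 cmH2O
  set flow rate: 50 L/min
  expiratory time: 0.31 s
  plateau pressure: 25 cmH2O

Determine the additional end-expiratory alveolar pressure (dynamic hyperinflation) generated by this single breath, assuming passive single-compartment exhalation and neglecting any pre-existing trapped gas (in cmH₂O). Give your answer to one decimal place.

Flow: 50 L/min ÷ 60 = 0.8333 L/s.
R = (PIP − Pplat)/V̇ = (36 − 25) / 0.8333 = 11.0/0.8333 = 13.201 cmH2O·s/L.
C = Vt/(Pplat − PEEP) = 545.0 / (25 − 11) = 545.0/14.0 = 38.929 mL/cmH2O.
τ = R × C = 13.201 × 0.03893 L/cmH2O = 0.5139 s.
Fraction remaining = e^(−Te/τ) = e^(−0.31/0.5139) = 0.547; trapped volume = 545.0 × 0.547 = 298.12 mL.
Additional alveolar pressure from trapping ≈ V_trapped / C = 298.12 / 38.929 = 7.658 cmH2O.

7.7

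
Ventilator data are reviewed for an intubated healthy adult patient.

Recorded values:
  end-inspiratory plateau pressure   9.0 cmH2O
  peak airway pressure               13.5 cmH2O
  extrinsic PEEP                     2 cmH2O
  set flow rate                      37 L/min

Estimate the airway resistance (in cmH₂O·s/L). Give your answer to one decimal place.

7.3

Flow: 37 L/min ÷ 60 = 0.6167 L/s.
Raw = (PIP − Pplat) / flow = (13.5 − 9.0) / 0.6167 = 4.5 / 0.6167 = 7.297 cmH2O·s/L.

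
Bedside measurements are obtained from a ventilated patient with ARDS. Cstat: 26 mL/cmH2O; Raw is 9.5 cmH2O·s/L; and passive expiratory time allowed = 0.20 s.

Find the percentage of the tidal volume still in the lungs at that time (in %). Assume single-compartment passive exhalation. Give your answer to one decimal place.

44.5

τ = R × C = 9.5 × 26 mL/cmH2O = 9.5 × 0.026 L/cmH2O = 0.247 s.
Passive exhalation: V(t)/V₀ = e^(−t/τ) = e^(−0.20/0.247) = 0.445.
Fraction remaining = 0.445 → 44.5%.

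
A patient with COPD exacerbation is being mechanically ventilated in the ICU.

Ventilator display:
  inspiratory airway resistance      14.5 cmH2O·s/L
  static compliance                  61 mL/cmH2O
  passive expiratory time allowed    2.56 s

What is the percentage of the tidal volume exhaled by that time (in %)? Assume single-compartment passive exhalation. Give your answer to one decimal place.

τ = R × C = 14.5 × 61 mL/cmH2O = 14.5 × 0.061 L/cmH2O = 0.8845 s.
Passive exhalation: V(t)/V₀ = e^(−t/τ) = e^(−2.56/0.8845) = 0.05534.
Fraction exhaled = 1 − 0.05534 = 0.9447 → 94.47%.

94.5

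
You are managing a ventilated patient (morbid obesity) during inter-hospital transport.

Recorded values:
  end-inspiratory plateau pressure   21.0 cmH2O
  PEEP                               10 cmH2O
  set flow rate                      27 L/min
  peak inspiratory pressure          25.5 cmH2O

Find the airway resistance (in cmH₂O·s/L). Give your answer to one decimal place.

10.0

Flow: 27 L/min ÷ 60 = 0.45 L/s.
Raw = (PIP − Pplat) / flow = (25.5 − 21.0) / 0.45 = 4.5 / 0.45 = 10.0 cmH2O·s/L.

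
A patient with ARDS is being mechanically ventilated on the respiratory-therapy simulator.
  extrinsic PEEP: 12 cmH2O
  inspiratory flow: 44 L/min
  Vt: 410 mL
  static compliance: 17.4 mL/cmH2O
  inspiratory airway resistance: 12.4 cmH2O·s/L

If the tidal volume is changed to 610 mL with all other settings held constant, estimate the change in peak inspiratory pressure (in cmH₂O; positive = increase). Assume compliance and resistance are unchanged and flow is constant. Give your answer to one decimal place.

PIP = Vt/C + R·V̇ + PEEP (constant-flow equation of motion).
Only the elastic term changes: ΔPIP = ΔVt / C = (610 − 410) / 17.4 = 11.494 cmH2O.

11.5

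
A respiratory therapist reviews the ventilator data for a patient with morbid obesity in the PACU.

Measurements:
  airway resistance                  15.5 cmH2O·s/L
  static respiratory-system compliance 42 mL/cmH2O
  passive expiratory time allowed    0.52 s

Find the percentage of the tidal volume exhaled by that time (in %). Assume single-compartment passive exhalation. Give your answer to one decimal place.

τ = R × C = 15.5 × 42 mL/cmH2O = 15.5 × 0.042 L/cmH2O = 0.651 s.
Passive exhalation: V(t)/V₀ = e^(−t/τ) = e^(−0.52/0.651) = 0.4499.
Fraction exhaled = 1 − 0.4499 = 0.5501 → 55.01%.

55.0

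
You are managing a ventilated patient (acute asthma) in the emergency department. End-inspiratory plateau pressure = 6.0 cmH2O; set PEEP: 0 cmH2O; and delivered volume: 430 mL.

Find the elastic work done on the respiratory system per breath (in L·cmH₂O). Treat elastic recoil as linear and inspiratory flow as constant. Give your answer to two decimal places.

Elastic work ≈ ½ × (Pplat − PEEP) × Vt = 0.5 × (6.0 − 0) × 0.430 L = 0.5 × 6.0 × 0.430 = 1.29 L·cmH2O.

1.29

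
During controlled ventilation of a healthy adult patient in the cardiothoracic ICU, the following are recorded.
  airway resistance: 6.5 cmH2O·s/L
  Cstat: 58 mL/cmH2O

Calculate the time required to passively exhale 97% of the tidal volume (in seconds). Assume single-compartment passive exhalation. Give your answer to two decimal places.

1.32

τ = R × C = 6.5 × 58 mL/cmH2O = 6.5 × 0.058 L/cmH2O = 0.377 s.
Exhaled fraction f = 1 − e^(−t/τ) → t = −τ·ln(1 − f) = −0.377·ln(0.03) = 1.322 s.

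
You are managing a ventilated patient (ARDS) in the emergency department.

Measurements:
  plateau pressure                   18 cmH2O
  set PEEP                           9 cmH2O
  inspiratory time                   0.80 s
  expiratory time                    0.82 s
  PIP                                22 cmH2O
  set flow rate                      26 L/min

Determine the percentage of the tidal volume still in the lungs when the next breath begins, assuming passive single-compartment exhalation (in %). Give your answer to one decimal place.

10.0

Flow: 26 L/min ÷ 60 = 0.4333 L/s.
Vt = flow × Ti = 0.4333 L/s × 0.80 s × 1000 mL/L = 346.64 mL.
R = (PIP − Pplat)/V̇ = (22 − 18) / 0.4333 = 4.0/0.4333 = 9.231 cmH2O·s/L.
C = Vt/(Pplat − PEEP) = 346.64 / (18 − 9) = 346.64/9.0 = 38.516 mL/cmH2O.
τ = R × C = 9.231 × 0.03852 L/cmH2O = 0.3556 s.
Fraction remaining at end-expiration = e^(−Te/τ) = e^(−0.82/0.3556) = 0.09966 → 9.966%.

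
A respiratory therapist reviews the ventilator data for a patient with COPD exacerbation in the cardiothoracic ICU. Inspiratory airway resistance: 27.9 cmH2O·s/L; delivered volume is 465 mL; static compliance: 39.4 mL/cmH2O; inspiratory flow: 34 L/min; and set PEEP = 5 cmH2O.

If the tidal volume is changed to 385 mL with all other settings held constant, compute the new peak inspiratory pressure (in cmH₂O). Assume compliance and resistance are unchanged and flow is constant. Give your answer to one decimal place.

30.6

Flow: 34 L/min ÷ 60 = 0.5667 L/s.
PIP = Vt/C + R·V̇ + PEEP (constant-flow equation of motion).
Only the elastic term changes: ΔPIP = ΔVt / C = (385 − 465) / 39.4 = -2.03 cmH2O.
Original PIP = 465/39.4 + 27.9×0.5667 + 5 = 32.613 cmH2O; new PIP = 32.613 + (-2.03) = 30.583 cmH2O.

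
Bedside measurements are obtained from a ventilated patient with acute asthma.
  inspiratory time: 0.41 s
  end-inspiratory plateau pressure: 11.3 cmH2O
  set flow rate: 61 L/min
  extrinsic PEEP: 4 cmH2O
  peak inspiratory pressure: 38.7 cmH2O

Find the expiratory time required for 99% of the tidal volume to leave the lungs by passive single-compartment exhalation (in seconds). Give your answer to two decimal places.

7.09

Flow: 61 L/min ÷ 60 = 1.0167 L/s.
Vt = flow × Ti = 1.0167 L/s × 0.41 s × 1000 mL/L = 416.85 mL.
R = (PIP − Pplat)/V̇ = (38.7 − 11.3) / 1.0167 = 27.4/1.0167 = 26.95 cmH2O·s/L.
C = Vt/(Pplat − PEEP) = 416.85 / (11.3 − 4) = 416.85/7.3 = 57.103 mL/cmH2O.
τ = R × C = 26.95 × 0.0571 L/cmH2O = 1.539 s.
t = −τ·ln(1 − 0.99) = −1.539·ln(0.01) = 7.087 s.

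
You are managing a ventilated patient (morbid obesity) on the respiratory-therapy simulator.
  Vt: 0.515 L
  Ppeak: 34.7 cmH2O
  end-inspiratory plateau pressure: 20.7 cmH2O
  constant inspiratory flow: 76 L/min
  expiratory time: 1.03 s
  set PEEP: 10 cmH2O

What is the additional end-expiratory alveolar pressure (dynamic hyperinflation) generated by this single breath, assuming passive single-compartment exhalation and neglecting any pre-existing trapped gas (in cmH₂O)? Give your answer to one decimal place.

Flow: 76 L/min ÷ 60 = 1.2667 L/s.
R = (PIP − Pplat)/V̇ = (34.7 − 20.7) / 1.2667 = 14.0/1.2667 = 11.052 cmH2O·s/L.
C = Vt/(Pplat − PEEP) = 515.0 / (20.7 − 10) = 515.0/10.7 = 48.131 mL/cmH2O.
τ = R × C = 11.052 × 0.04813 L/cmH2O = 0.5319 s.
Fraction remaining = e^(−Te/τ) = e^(−1.03/0.5319) = 0.1442; trapped volume = 515.0 × 0.1442 = 74.263 mL.
Additional alveolar pressure from trapping ≈ V_trapped / C = 74.263 / 48.131 = 1.543 cmH2O.

1.5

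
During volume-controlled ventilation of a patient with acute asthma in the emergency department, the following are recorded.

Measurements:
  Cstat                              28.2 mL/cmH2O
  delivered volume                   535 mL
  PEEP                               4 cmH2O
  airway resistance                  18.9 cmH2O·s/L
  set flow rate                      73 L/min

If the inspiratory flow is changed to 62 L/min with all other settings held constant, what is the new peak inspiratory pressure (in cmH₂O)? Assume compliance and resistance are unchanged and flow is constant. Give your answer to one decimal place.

42.5

Flow: 73 L/min ÷ 60 = 1.2167 L/s.
New flow: 62 L/min ÷ 60 = 1.0333 L/s.
PIP = Vt/C + R·V̇ + PEEP (constant-flow equation of motion).
Only the resistive term changes: ΔPIP = R × ΔV̇ = 18.9 × (1.0333 − 1.2167) = 18.9 × -0.1834 = -3.466 cmH2O.
Original PIP = 535/28.2 + 18.9×1.2167 + 4 = 45.967 cmH2O; new PIP = 45.967 + (-3.466) = 42.501 cmH2O.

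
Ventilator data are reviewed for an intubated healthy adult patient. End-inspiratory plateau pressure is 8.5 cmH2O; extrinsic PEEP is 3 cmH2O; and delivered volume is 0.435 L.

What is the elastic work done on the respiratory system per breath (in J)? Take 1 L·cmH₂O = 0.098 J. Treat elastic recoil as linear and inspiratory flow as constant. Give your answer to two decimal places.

Elastic work ≈ ½ × (Pplat − PEEP) × Vt = 0.5 × (8.5 − 3) × 0.435 L = 0.5 × 5.5 × 0.435 = 1.196 L·cmH2O.
× 0.098 J/(L·cmH2O) → 0.1172 J.

0.12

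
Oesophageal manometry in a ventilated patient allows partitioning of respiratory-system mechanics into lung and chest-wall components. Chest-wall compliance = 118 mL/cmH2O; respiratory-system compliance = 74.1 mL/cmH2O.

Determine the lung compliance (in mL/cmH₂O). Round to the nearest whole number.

199

1/CL = 1/Crs − 1/Ccw.
1/CL = 1/74.1 − 1/118 = 0.005021.
CL = 199.16 mL/cmH2O.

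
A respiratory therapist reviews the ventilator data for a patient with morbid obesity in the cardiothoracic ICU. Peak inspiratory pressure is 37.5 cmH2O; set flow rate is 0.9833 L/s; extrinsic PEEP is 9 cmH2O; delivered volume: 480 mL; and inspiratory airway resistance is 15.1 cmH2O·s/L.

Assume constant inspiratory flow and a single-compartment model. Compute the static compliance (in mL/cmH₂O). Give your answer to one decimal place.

35.2

Equation of motion (constant flow): PIP = Vt/C + R·V̇ + PEEP.
Vt/C = PIP − R·V̇ − PEEP = 37.5 − 15.1×0.9833 − 9 = 37.5 − 14.848 − 9 = 13.652 cmH2O.
C = Vt / 13.652 = 480 / 13.652 = 35.16 mL/cmH2O.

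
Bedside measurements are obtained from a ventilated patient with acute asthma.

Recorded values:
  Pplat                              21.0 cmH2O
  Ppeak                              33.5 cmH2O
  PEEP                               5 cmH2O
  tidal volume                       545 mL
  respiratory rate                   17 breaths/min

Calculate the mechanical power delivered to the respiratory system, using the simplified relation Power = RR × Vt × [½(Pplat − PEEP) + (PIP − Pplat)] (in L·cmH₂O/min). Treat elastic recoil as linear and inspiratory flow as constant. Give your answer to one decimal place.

189.9

Per-breath work = Vt × [½(Pplat−PEEP) + (PIP−Pplat)] = 0.545 × [0.5×16.0 + 12.5] = 0.545 × 20.5 = 11.173 L·cmH2O.
Power = 17 × 11.173 = 189.94 L·cmH2O/min.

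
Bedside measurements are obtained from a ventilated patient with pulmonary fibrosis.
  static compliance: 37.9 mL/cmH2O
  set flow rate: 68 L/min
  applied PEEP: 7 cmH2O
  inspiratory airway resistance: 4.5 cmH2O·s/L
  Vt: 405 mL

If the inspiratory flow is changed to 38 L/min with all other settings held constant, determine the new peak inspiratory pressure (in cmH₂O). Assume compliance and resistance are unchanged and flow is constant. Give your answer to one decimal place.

Flow: 68 L/min ÷ 60 = 1.1333 L/s.
New flow: 38 L/min ÷ 60 = 0.6333 L/s.
PIP = Vt/C + R·V̇ + PEEP (constant-flow equation of motion).
Only the resistive term changes: ΔPIP = R × ΔV̇ = 4.5 × (0.6333 − 1.1333) = 4.5 × -0.5 = -2.25 cmH2O.
Original PIP = 405/37.9 + 4.5×1.1333 + 7 = 22.786 cmH2O; new PIP = 22.786 + (-2.25) = 20.536 cmH2O.

20.5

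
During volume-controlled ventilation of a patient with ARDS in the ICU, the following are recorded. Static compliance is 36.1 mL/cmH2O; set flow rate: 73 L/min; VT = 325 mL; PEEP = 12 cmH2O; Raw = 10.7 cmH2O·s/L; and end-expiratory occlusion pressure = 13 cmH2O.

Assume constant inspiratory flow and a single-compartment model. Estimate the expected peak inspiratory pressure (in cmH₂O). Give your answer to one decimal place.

35.0

Flow: 73 L/min ÷ 60 = 1.2167 L/s.
Total PEEP = 13 cmH2O (set 12 + intrinsic 1); this is the baseline alveolar pressure.
Equation of motion (constant flow): PIP = Vt/C + R·V̇ + PEEP.
PIP = 325/36.1 + 10.7×1.2167 + 13 = 9.003 + 13.019 + 13 = 35.022 cmH2O.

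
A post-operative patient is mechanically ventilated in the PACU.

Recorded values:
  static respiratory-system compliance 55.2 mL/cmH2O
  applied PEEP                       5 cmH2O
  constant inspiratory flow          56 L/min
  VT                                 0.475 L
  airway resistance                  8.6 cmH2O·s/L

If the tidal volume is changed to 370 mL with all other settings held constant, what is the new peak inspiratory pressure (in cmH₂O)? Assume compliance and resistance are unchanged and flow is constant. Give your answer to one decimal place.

Flow: 56 L/min ÷ 60 = 0.9333 L/s.
PIP = Vt/C + R·V̇ + PEEP (constant-flow equation of motion).
Only the elastic term changes: ΔPIP = ΔVt / C = (370 − 475) / 55.2 = -1.902 cmH2O.
Original PIP = 475/55.2 + 8.6×0.9333 + 5 = 21.631 cmH2O; new PIP = 21.631 + (-1.902) = 19.729 cmH2O.

19.7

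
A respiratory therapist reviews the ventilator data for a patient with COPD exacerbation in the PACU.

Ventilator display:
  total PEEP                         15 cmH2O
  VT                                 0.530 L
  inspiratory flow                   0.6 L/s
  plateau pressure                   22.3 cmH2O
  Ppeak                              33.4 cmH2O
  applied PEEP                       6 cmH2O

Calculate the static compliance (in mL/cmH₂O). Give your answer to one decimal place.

End-expiratory occlusion gives total PEEP = 15 cmH2O (intrinsic PEEP = 15 − 6 = 9). Use total PEEP for the elastic gradient.
Cstat = Vt / (Pplat − PEEPtotal) = 530 / (22.3 − 15) = 530 / 7.3 = 72.603 mL/cmH2O.

72.6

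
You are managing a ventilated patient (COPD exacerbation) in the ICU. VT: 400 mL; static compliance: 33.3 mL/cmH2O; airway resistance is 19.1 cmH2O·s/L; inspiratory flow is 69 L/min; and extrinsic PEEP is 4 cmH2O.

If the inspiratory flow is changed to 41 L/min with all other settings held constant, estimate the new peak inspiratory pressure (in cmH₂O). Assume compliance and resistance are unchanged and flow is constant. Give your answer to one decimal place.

29.1

Flow: 69 L/min ÷ 60 = 1.15 L/s.
New flow: 41 L/min ÷ 60 = 0.6833 L/s.
PIP = Vt/C + R·V̇ + PEEP (constant-flow equation of motion).
Only the resistive term changes: ΔPIP = R × ΔV̇ = 19.1 × (0.6833 − 1.15) = 19.1 × -0.4667 = -8.914 cmH2O.
Original PIP = 400/33.3 + 19.1×1.15 + 4 = 37.977 cmH2O; new PIP = 37.977 + (-8.914) = 29.063 cmH2O.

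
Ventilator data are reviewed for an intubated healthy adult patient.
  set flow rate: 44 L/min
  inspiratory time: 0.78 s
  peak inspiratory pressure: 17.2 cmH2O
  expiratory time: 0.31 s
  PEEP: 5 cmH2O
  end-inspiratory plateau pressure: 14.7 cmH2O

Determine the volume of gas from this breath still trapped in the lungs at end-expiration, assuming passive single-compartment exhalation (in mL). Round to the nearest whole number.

Flow: 44 L/min ÷ 60 = 0.7333 L/s.
Vt = flow × Ti = 0.7333 L/s × 0.78 s × 1000 mL/L = 571.97 mL.
R = (PIP − Pplat)/V̇ = (17.2 − 14.7) / 0.7333 = 2.5/0.7333 = 3.409 cmH2O·s/L.
C = Vt/(Pplat − PEEP) = 571.97 / (14.7 − 5) = 571.97/9.7 = 58.966 mL/cmH2O.
τ = R × C = 3.409 × 0.05897 L/cmH2O = 0.201 s.
Fraction remaining = e^(−Te/τ) = e^(−0.31/0.201) = 0.2139.
Trapped volume = 571.97 × 0.2139 = 122.34 mL.

122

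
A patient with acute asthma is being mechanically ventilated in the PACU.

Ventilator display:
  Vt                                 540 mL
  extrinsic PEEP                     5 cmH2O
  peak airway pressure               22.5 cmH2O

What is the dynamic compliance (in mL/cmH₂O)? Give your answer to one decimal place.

30.9

Dynamic compliance = Vt / (PIP − PEEP) = 540 / (22.5 − 5) = 540 / 17.5 = 30.857 mL/cmH2O.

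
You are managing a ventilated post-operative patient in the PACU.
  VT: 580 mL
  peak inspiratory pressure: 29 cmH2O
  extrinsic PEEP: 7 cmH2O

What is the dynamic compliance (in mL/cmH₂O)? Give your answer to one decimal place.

Dynamic compliance = Vt / (PIP − PEEP) = 580 / (29 − 7) = 580 / 22.0 = 26.364 mL/cmH2O.

26.4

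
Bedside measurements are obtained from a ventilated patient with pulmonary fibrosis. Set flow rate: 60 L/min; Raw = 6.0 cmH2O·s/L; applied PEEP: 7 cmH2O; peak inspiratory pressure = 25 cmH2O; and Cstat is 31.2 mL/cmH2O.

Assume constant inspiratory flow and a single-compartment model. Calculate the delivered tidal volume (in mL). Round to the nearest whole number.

374

Flow: 60 L/min ÷ 60 = 1 L/s.
Equation of motion (constant flow): PIP = Vt/C + R·V̇ + PEEP.
Vt/C = PIP − R·V̇ − PEEP = 25 − 6.0 − 7 = 12.0 cmH2O.
Vt = C × 12.0 = 31.2 × 12.0 = 374.4 mL.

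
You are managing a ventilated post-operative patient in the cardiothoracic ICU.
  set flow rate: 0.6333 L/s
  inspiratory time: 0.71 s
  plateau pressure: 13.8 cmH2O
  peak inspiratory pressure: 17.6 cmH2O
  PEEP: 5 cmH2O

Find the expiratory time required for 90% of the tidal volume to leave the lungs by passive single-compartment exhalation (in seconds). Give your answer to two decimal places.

Vt = flow × Ti = 0.6333 L/s × 0.71 s × 1000 mL/L = 449.64 mL.
R = (PIP − Pplat)/V̇ = (17.6 − 13.8) / 0.6333 = 3.8/0.6333 = 6.0 cmH2O·s/L.
C = Vt/(Pplat − PEEP) = 449.64 / (13.8 − 5) = 449.64/8.8 = 51.095 mL/cmH2O.
τ = R × C = 6.0 × 0.0511 L/cmH2O = 0.3066 s.
t = −τ·ln(1 − 0.90) = −0.3066·ln(0.1) = 0.706 s.

0.71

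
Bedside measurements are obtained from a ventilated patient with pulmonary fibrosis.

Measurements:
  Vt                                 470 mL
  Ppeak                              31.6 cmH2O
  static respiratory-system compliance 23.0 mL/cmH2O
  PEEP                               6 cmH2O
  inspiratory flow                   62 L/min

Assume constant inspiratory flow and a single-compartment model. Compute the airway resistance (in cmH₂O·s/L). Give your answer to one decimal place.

5.0

Flow: 62 L/min ÷ 60 = 1.0333 L/s.
Equation of motion (constant flow): PIP = Vt/C + R·V̇ + PEEP.
R·V̇ = PIP − Vt/C − PEEP = 31.6 − 470/23.0 − 6 = 31.6 − 20.435 − 6 = 5.165 cmH2O.
R = 5.165 / 1.0333 = 4.999 cmH2O·s/L.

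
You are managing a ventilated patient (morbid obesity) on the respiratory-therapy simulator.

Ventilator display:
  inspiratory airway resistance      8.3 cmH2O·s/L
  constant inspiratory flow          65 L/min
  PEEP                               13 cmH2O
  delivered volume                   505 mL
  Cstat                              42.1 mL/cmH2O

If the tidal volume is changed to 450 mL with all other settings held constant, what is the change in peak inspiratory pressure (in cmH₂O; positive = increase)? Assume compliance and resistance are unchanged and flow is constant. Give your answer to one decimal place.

-1.3

PIP = Vt/C + R·V̇ + PEEP (constant-flow equation of motion).
Only the elastic term changes: ΔPIP = ΔVt / C = (450 − 505) / 42.1 = -1.306 cmH2O.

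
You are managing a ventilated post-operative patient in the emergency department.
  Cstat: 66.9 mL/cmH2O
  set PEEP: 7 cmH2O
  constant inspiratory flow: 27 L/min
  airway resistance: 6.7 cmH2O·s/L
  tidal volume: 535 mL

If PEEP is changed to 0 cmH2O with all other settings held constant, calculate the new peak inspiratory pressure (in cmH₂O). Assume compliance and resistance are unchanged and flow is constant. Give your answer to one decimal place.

Flow: 27 L/min ÷ 60 = 0.45 L/s.
PIP = Vt/C + R·V̇ + PEEP (constant-flow equation of motion).
Only the baseline term changes: ΔPIP = ΔPEEP = 0 − 7 = -7.0 cmH2O.
Original PIP = 535/66.9 + 6.7×0.45 + 7 = 18.012 cmH2O; new PIP = 18.012 + (-7.0) = 11.012 cmH2O.

11.0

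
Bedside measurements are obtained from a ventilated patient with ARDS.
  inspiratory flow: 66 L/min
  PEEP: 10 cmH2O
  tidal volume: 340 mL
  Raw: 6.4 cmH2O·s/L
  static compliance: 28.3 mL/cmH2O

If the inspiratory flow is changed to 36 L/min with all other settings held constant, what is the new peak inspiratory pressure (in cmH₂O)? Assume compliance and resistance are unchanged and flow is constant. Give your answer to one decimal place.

Flow: 66 L/min ÷ 60 = 1.1 L/s.
New flow: 36 L/min ÷ 60 = 0.6 L/s.
PIP = Vt/C + R·V̇ + PEEP (constant-flow equation of motion).
Only the resistive term changes: ΔPIP = R × ΔV̇ = 6.4 × (0.6 − 1.1) = 6.4 × -0.5 = -3.2 cmH2O.
Original PIP = 340/28.3 + 6.4×1.1 + 10 = 29.054 cmH2O; new PIP = 29.054 + (-3.2) = 25.854 cmH2O.

25.9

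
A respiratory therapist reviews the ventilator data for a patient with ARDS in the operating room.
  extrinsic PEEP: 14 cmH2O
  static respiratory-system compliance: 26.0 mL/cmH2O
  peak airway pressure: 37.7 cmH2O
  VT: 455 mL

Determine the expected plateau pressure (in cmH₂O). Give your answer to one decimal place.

31.5

Pplat = PEEP + Vt / Cstat = 14 + 455 / 26.0 = 14 + 17.5 = 31.5 cmH2O.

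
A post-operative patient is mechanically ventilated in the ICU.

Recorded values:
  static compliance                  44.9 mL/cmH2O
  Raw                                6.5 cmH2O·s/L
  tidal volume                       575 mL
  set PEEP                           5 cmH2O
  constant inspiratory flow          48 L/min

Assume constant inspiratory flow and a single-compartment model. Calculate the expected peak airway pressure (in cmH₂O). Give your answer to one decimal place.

Flow: 48 L/min ÷ 60 = 0.8 L/s.
Equation of motion (constant flow): PIP = Vt/C + R·V̇ + PEEP.
PIP = 575/44.9 + 6.5×0.8 + 5 = 12.806 + 5.2 + 5 = 23.006 cmH2O.

23.0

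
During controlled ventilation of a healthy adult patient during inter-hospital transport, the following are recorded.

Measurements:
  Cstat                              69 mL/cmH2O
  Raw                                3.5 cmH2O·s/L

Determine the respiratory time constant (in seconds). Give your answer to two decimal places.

τ = R × C = 3.5 × 69 mL/cmH2O = 3.5 × 0.069 L/cmH2O = 0.2415 s.

0.24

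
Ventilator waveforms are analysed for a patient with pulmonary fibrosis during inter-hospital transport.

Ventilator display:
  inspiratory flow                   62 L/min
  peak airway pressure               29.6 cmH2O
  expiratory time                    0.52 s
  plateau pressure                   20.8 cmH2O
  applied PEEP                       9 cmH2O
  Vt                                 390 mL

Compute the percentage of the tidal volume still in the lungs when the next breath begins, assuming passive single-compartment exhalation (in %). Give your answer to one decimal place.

Flow: 62 L/min ÷ 60 = 1.0333 L/s.
R = (PIP − Pplat)/V̇ = (29.6 − 20.8) / 1.0333 = 8.8/1.0333 = 8.516 cmH2O·s/L.
C = Vt/(Pplat − PEEP) = 390.0 / (20.8 − 9) = 390.0/11.8 = 33.051 mL/cmH2O.
τ = R × C = 8.516 × 0.03305 L/cmH2O = 0.2815 s.
Fraction remaining at end-expiration = e^(−Te/τ) = e^(−0.52/0.2815) = 0.1577 → 15.77%.

15.8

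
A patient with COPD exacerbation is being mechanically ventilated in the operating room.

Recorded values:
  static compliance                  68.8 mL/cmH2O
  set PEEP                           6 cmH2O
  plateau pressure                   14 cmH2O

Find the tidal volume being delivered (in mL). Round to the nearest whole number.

Vt = Cstat × (Pplat − PEEP) = 68.8 × (14 − 6) = 68.8 × 8.0 = 550.4 mL.

550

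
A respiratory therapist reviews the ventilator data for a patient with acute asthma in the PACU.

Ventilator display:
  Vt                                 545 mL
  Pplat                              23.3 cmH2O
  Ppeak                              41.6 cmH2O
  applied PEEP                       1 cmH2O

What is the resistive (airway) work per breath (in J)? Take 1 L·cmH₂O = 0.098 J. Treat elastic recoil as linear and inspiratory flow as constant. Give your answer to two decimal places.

0.98

With constant inspiratory flow the resistive pressure is constant at PIP − Pplat = 41.6 − 23.3 = 18.3 cmH2O, so resistive work = 18.3 × 0.545 = 9.974 L·cmH2O.
× 0.098 J/(L·cmH2O) → 0.9775 J.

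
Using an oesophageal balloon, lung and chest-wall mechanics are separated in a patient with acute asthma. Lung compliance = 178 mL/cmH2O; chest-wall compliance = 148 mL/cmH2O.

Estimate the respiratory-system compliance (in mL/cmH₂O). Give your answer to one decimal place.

Lung and chest wall are elastances in series: 1/Crs = 1/CL + 1/Ccw.
1/Crs = 1/178 + 1/148 = 0.01237.
Crs = 80.841 mL/cmH2O.

80.8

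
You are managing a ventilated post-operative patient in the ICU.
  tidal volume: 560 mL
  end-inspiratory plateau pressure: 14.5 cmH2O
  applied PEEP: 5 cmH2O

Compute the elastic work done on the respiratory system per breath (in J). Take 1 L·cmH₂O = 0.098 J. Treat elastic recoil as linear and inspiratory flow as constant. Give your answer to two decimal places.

0.26

Elastic work ≈ ½ × (Pplat − PEEP) × Vt = 0.5 × (14.5 − 5) × 0.560 L = 0.5 × 9.5 × 0.560 = 2.66 L·cmH2O.
× 0.098 J/(L·cmH2O) → 0.2607 J.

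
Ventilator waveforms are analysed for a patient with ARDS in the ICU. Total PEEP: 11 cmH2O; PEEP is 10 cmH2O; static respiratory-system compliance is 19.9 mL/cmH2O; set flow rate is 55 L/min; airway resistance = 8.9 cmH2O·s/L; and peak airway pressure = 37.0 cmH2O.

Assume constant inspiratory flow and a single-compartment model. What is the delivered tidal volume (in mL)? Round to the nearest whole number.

355

Flow: 55 L/min ÷ 60 = 0.9167 L/s.
Total PEEP = 11 cmH2O (set 10 + intrinsic 1); this is the baseline alveolar pressure.
Equation of motion (constant flow): PIP = Vt/C + R·V̇ + PEEP.
Vt/C = PIP − R·V̇ − PEEP = 37.0 − 8.159 − 11 = 17.841 cmH2O.
Vt = C × 17.841 = 19.9 × 17.841 = 355.04 mL.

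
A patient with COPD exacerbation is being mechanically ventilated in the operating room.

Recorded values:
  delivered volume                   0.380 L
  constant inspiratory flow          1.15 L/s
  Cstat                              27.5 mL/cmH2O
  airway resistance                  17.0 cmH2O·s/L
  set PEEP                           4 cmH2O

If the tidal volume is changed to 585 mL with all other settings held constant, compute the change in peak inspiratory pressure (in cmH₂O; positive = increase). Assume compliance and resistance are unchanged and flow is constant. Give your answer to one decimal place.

7.5

PIP = Vt/C + R·V̇ + PEEP (constant-flow equation of motion).
Only the elastic term changes: ΔPIP = ΔVt / C = (585 − 380) / 27.5 = 7.455 cmH2O.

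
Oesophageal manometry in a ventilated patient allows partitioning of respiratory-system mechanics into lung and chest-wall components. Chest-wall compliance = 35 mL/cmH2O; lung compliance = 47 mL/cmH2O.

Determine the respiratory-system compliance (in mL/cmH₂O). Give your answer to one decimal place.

20.1

Lung and chest wall are elastances in series: 1/Crs = 1/CL + 1/Ccw.
1/Crs = 1/47 + 1/35 = 0.04985.
Crs = 20.06 mL/cmH2O.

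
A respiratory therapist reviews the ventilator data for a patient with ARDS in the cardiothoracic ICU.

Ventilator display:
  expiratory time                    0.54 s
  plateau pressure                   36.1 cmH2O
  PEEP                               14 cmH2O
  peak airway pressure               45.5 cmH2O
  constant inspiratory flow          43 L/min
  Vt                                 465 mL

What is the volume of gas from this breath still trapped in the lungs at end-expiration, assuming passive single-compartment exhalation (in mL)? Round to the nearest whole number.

Flow: 43 L/min ÷ 60 = 0.7167 L/s.
R = (PIP − Pplat)/V̇ = (45.5 − 36.1) / 0.7167 = 9.4/0.7167 = 13.116 cmH2O·s/L.
C = Vt/(Pplat − PEEP) = 465.0 / (36.1 − 14) = 465.0/22.1 = 21.041 mL/cmH2O.
τ = R × C = 13.116 × 0.02104 L/cmH2O = 0.276 s.
Fraction remaining = e^(−Te/τ) = e^(−0.54/0.276) = 0.1413.
Trapped volume = 465.0 × 0.1413 = 65.705 mL.

66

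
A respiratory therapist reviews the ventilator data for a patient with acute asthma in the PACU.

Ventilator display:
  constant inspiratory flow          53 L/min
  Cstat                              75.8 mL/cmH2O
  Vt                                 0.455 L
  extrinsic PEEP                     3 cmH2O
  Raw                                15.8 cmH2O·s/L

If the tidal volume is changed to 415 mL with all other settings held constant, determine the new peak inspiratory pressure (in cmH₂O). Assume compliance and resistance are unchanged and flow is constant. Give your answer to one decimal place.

22.4

Flow: 53 L/min ÷ 60 = 0.8833 L/s.
PIP = Vt/C + R·V̇ + PEEP (constant-flow equation of motion).
Only the elastic term changes: ΔPIP = ΔVt / C = (415 − 455) / 75.8 = -0.5277 cmH2O.
Original PIP = 455/75.8 + 15.8×0.8833 + 3 = 22.959 cmH2O; new PIP = 22.959 + (-0.5277) = 22.431 cmH2O.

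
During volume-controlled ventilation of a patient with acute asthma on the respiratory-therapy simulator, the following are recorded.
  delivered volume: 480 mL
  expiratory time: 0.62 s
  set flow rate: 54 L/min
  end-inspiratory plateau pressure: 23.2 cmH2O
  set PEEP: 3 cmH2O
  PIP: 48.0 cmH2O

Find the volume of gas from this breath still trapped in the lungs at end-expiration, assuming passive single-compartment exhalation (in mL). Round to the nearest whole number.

186

Flow: 54 L/min ÷ 60 = 0.9 L/s.
R = (PIP − Pplat)/V̇ = (48.0 − 23.2) / 0.9 = 24.8/0.9 = 27.556 cmH2O·s/L.
C = Vt/(Pplat − PEEP) = 480.0 / (23.2 − 3) = 480.0/20.2 = 23.762 mL/cmH2O.
τ = R × C = 27.556 × 0.02376 L/cmH2O = 0.6547 s.
Fraction remaining = e^(−Te/τ) = e^(−0.62/0.6547) = 0.3879.
Trapped volume = 480.0 × 0.3879 = 186.19 mL.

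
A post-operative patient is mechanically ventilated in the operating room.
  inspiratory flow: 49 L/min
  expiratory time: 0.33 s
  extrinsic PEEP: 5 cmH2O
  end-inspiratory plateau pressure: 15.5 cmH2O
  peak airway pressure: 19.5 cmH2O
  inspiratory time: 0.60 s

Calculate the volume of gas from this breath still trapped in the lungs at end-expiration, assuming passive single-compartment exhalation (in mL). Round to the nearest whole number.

116

Flow: 49 L/min ÷ 60 = 0.8167 L/s.
Vt = flow × Ti = 0.8167 L/s × 0.60 s × 1000 mL/L = 490.02 mL.
R = (PIP − Pplat)/V̇ = (19.5 − 15.5) / 0.8167 = 4.0/0.8167 = 4.898 cmH2O·s/L.
C = Vt/(Pplat − PEEP) = 490.02 / (15.5 − 5) = 490.02/10.5 = 46.669 mL/cmH2O.
τ = R × C = 4.898 × 0.04667 L/cmH2O = 0.2286 s.
Fraction remaining = e^(−Te/τ) = e^(−0.33/0.2286) = 0.2361.
Trapped volume = 490.02 × 0.2361 = 115.69 mL.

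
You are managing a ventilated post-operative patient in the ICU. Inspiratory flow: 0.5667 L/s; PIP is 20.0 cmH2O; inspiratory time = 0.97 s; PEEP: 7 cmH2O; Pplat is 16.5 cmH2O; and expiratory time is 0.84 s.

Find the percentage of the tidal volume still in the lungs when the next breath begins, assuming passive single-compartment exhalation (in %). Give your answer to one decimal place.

Vt = flow × Ti = 0.5667 L/s × 0.97 s × 1000 mL/L = 549.7 mL.
R = (PIP − Pplat)/V̇ = (20.0 − 16.5) / 0.5667 = 3.5/0.5667 = 6.176 cmH2O·s/L.
C = Vt/(Pplat − PEEP) = 549.7 / (16.5 − 7) = 549.7/9.5 = 57.863 mL/cmH2O.
τ = R × C = 6.176 × 0.05786 L/cmH2O = 0.3573 s.
Fraction remaining at end-expiration = e^(−Te/τ) = e^(−0.84/0.3573) = 0.09528 → 9.528%.

9.5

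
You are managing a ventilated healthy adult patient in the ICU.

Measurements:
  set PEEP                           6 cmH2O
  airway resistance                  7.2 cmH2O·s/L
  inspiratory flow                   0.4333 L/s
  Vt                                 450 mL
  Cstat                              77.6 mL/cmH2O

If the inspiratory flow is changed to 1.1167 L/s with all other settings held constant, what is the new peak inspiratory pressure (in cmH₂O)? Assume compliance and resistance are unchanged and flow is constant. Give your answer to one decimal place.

PIP = Vt/C + R·V̇ + PEEP (constant-flow equation of motion).
Only the resistive term changes: ΔPIP = R × ΔV̇ = 7.2 × (1.1167 − 0.4333) = 7.2 × 0.6834 = 4.92 cmH2O.
Original PIP = 450/77.6 + 7.2×0.4333 + 6 = 14.919 cmH2O; new PIP = 14.919 + (4.92) = 19.839 cmH2O.

19.8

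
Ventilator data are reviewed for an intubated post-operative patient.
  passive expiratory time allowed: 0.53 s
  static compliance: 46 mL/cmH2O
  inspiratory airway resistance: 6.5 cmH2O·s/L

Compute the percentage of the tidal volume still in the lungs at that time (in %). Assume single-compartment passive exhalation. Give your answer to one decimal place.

17.0

τ = R × C = 6.5 × 46 mL/cmH2O = 6.5 × 0.046 L/cmH2O = 0.299 s.
Passive exhalation: V(t)/V₀ = e^(−t/τ) = e^(−0.53/0.299) = 0.1699.
Fraction remaining = 0.1699 → 16.99%.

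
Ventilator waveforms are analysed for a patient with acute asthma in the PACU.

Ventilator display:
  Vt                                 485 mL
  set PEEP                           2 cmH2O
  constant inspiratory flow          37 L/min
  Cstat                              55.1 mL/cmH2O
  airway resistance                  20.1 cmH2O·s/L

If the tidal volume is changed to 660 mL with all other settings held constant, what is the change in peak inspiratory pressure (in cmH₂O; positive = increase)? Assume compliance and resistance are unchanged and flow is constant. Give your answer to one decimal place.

PIP = Vt/C + R·V̇ + PEEP (constant-flow equation of motion).
Only the elastic term changes: ΔPIP = ΔVt / C = (660 − 485) / 55.1 = 3.176 cmH2O.

3.2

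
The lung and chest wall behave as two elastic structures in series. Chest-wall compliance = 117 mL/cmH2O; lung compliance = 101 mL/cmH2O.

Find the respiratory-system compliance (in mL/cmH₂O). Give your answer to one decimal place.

Lung and chest wall are elastances in series: 1/Crs = 1/CL + 1/Ccw.
1/Crs = 1/101 + 1/117 = 0.01845.
Crs = 54.201 mL/cmH2O.

54.2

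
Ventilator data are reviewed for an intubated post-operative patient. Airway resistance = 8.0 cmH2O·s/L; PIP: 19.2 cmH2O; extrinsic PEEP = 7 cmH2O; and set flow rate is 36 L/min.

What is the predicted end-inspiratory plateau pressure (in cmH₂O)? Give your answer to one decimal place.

14.4

Flow: 36 L/min ÷ 60 = 0.6 L/s.
Pplat = PIP − Raw × flow = 19.2 − 8.0 × 0.6 = 19.2 − 4.8 = 14.4 cmH2O.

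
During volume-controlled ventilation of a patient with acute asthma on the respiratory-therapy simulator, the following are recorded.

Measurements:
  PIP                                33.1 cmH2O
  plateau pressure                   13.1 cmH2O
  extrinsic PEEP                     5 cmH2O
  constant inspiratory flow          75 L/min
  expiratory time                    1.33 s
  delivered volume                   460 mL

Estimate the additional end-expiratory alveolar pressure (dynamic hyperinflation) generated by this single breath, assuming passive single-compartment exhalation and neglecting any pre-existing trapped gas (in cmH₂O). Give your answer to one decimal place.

1.9

Flow: 75 L/min ÷ 60 = 1.25 L/s.
R = (PIP − Pplat)/V̇ = (33.1 − 13.1) / 1.25 = 20.0/1.25 = 16.0 cmH2O·s/L.
C = Vt/(Pplat − PEEP) = 460.0 / (13.1 − 5) = 460.0/8.1 = 56.79 mL/cmH2O.
τ = R × C = 16.0 × 0.05679 L/cmH2O = 0.9086 s.
Fraction remaining = e^(−Te/τ) = e^(−1.33/0.9086) = 0.2314; trapped volume = 460.0 × 0.2314 = 106.44 mL.
Additional alveolar pressure from trapping ≈ V_trapped / C = 106.44 / 56.79 = 1.874 cmH2O.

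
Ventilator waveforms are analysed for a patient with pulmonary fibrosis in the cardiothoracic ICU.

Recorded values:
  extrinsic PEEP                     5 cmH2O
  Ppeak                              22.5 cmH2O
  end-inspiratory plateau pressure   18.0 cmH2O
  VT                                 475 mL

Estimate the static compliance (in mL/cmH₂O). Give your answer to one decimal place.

Cstat = Vt / (Pplat − PEEP) = 475 / (18.0 − 5) = 475 / 13.0 = 36.538 mL/cmH2O.

36.5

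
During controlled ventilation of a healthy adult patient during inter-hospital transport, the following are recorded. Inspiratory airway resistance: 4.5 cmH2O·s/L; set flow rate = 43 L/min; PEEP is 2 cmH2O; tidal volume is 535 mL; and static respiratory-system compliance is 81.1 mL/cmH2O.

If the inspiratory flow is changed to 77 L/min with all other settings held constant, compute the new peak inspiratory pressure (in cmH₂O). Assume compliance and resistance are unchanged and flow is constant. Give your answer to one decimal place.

Flow: 43 L/min ÷ 60 = 0.7167 L/s.
New flow: 77 L/min ÷ 60 = 1.2833 L/s.
PIP = Vt/C + R·V̇ + PEEP (constant-flow equation of motion).
Only the resistive term changes: ΔPIP = R × ΔV̇ = 4.5 × (1.2833 − 0.7167) = 4.5 × 0.5666 = 2.55 cmH2O.
Original PIP = 535/81.1 + 4.5×0.7167 + 2 = 11.822 cmH2O; new PIP = 11.822 + (2.55) = 14.372 cmH2O.

14.4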